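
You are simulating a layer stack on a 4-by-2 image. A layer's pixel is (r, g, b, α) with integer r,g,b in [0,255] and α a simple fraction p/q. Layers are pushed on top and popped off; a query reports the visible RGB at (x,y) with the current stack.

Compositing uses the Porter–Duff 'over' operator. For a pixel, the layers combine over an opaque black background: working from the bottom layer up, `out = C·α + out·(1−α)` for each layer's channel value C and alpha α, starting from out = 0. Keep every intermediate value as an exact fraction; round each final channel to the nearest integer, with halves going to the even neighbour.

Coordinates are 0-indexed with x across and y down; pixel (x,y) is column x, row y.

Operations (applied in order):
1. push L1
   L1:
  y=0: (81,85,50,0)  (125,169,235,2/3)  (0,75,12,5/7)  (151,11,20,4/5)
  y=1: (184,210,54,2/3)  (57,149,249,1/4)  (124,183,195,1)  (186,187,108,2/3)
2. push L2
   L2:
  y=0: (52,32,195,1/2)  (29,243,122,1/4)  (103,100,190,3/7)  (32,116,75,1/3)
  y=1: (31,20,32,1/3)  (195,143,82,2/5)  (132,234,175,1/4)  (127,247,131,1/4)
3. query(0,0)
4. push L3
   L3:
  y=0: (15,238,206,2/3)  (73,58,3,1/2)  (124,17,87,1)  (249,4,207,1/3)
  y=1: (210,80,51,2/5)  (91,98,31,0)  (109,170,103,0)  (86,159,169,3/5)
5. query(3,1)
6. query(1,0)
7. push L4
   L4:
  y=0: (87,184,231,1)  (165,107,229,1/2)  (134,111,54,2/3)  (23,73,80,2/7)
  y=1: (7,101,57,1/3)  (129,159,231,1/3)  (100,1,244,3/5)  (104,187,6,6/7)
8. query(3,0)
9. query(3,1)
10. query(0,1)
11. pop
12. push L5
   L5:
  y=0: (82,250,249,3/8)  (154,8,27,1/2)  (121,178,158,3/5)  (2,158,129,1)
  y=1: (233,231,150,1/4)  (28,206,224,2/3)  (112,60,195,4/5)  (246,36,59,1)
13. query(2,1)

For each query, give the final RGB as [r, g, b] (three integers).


query (0,0) [L1,L2] — begin 0,0,0
after L1 α=0: [0, 0, 0]
after L2 α=1/2: [26, 16, 195/2]
→ [26, 16, 98]

(3,1) stack=L1,L2,L3; from [0,0,0]:
L1 α=2/3: [124, 374/3, 72]
L2 α=1/4: [499/4, 621/4, 347/4]
L3 α=3/5: [203/2, 315/2, 1361/10]
→ [102, 158, 136]

at x=1,y=0 over L1,L2,L3:
after L1 α=2/3: [250/3, 338/3, 470/3]
after L2 α=1/4: [279/4, 581/4, 148]
after L3 α=1/2: [571/8, 813/8, 151/2]
rounded: [71, 102, 76]

query (3,0) [L1,L2,L3,L4] — begin 0,0,0
+L1 (α=4/5) → [604/5, 44/5, 16]
+L2 (α=1/3) → [456/5, 668/15, 107/3]
+L3 (α=1/3) → [719/5, 1396/45, 835/9]
+L4 (α=2/7) → [765/7, 2710/63, 5615/63]
= [109, 43, 89]

(3,1) stack=L1,L2,L3,L4; from [0,0,0]:
+L1 (α=2/3) → [124, 374/3, 72]
+L2 (α=1/4) → [499/4, 621/4, 347/4]
+L3 (α=3/5) → [203/2, 315/2, 1361/10]
+L4 (α=6/7) → [1451/14, 2559/14, 1721/70]
→ [104, 183, 25]

(0,1) stack=L1,L2,L3,L4; from [0,0,0]:
after L1 α=2/3: [368/3, 140, 36]
after L2 α=1/3: [829/9, 100, 104/3]
after L3 α=2/5: [2089/15, 92, 206/5]
after L4 α=1/3: [4283/45, 95, 697/15]
→ [95, 95, 46]

at x=2,y=1 over L1,L2,L3,L5:
+L1 (α=1) → [124, 183, 195]
+L2 (α=1/4) → [126, 783/4, 190]
+L3 (α=0) → [126, 783/4, 190]
+L5 (α=4/5) → [574/5, 1743/20, 194]
rounded: [115, 87, 194]


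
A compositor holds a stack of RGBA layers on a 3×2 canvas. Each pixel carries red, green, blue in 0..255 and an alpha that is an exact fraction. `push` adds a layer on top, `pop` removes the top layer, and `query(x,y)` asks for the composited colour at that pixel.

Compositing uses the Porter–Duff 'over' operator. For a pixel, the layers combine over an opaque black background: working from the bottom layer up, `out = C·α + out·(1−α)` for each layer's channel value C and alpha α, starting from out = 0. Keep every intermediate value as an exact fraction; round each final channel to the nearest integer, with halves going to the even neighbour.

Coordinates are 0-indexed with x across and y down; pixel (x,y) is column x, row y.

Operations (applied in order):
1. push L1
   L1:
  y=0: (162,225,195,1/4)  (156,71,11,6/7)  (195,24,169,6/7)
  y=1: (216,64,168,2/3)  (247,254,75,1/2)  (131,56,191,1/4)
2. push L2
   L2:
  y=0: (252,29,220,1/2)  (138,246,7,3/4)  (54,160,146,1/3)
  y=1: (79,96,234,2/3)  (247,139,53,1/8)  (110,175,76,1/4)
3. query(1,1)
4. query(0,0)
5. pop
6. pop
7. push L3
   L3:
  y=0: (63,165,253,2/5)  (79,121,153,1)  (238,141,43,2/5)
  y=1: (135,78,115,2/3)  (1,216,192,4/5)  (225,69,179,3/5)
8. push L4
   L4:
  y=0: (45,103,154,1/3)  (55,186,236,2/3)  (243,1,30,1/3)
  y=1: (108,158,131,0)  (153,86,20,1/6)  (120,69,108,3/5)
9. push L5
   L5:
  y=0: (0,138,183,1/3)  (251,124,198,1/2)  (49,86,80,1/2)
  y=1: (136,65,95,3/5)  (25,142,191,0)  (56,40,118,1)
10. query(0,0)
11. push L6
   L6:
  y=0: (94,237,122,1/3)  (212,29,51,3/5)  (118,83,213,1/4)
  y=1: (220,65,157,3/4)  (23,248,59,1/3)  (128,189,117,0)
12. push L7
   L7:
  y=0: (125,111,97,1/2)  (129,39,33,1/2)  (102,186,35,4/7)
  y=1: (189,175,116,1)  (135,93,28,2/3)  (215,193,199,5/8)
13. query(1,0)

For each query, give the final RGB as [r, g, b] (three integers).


(1,1) stack=L1,L2; from [0,0,0]:
L1 α=1/2: [247/2, 127, 75/2]
L2 α=1/8: [2223/16, 257/2, 631/16]
= [139, 128, 39]

query (0,0) [L1,L2] — begin 0,0,0
L1 α=1/4: [81/2, 225/4, 195/4]
L2 α=1/2: [585/4, 341/8, 1075/8]
rounded: [146, 43, 134]

at x=0,y=0 over L3,L4,L5:
+L3 (α=2/5) → [126/5, 66, 506/5]
+L4 (α=1/3) → [159/5, 235/3, 594/5]
+L5 (α=1/3) → [106/5, 884/9, 701/5]
→ [21, 98, 140]

at x=1,y=0 over L3,L4,L5,L6,L7:
+L3 (α=1) → [79, 121, 153]
+L4 (α=2/3) → [63, 493/3, 625/3]
+L5 (α=1/2) → [157, 865/6, 1219/6]
+L6 (α=3/5) → [190, 1126/15, 1678/15]
+L7 (α=1/2) → [319/2, 1711/30, 2173/30]
→ [160, 57, 72]


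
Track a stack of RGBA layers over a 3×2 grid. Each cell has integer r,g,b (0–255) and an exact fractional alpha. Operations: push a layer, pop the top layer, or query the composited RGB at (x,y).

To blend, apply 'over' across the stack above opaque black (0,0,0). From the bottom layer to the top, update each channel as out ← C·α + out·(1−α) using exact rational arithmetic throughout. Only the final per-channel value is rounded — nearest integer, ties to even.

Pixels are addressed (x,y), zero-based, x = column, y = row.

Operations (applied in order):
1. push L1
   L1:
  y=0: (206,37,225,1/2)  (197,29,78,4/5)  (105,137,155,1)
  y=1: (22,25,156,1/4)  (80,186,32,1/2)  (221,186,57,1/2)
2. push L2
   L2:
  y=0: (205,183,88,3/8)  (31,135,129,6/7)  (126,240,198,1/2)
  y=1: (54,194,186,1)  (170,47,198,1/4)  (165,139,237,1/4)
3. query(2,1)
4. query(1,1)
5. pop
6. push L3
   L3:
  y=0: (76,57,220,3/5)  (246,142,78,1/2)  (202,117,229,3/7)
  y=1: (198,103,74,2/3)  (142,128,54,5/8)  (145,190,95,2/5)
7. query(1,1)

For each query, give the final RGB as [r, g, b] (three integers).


at x=2,y=1 over L1,L2:
+L1 (α=1/2) → [221/2, 93, 57/2]
+L2 (α=1/4) → [993/8, 209/2, 645/8]
rounded: [124, 104, 81]

(1,1) stack=L1,L2; from [0,0,0]:
+L1 (α=1/2) → [40, 93, 16]
+L2 (α=1/4) → [145/2, 163/2, 123/2]
rounded: [72, 82, 62]

(1,1) stack=L1,L3; from [0,0,0]:
+L1 (α=1/2) → [40, 93, 16]
+L3 (α=5/8) → [415/4, 919/8, 159/4]
= [104, 115, 40]


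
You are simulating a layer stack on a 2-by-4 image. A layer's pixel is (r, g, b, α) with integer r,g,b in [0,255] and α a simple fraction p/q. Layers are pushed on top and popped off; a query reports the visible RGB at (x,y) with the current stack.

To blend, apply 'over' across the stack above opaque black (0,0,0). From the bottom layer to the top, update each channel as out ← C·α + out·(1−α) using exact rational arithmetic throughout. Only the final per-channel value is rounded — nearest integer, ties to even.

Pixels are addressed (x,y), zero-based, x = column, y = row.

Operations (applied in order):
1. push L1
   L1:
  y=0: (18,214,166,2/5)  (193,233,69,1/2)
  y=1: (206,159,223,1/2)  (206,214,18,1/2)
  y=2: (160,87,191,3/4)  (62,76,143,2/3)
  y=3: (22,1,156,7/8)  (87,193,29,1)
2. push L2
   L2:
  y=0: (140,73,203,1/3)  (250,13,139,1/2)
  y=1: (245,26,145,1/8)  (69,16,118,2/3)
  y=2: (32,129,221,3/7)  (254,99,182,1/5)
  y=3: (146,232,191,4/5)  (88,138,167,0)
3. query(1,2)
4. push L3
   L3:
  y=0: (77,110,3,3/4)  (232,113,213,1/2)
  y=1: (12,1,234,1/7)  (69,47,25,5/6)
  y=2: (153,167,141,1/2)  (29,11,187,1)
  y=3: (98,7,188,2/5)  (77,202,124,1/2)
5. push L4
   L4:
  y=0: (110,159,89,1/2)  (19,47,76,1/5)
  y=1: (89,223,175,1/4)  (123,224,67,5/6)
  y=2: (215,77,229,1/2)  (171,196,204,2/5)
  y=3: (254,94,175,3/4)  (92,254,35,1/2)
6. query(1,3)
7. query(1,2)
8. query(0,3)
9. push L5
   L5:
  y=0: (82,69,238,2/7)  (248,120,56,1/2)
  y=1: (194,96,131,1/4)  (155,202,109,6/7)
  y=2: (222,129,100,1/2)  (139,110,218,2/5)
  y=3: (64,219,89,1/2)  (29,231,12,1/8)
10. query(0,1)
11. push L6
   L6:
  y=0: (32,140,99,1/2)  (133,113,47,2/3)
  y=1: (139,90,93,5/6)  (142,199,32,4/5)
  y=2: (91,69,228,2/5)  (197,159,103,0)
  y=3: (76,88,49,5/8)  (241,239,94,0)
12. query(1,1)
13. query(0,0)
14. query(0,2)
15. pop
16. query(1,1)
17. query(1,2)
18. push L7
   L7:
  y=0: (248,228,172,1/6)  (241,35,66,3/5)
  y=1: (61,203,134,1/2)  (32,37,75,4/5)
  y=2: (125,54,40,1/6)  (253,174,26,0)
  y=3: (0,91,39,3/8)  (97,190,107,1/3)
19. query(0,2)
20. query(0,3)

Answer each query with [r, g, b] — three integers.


query (1,2) [L1,L2] — begin 0,0,0
+L1 (α=2/3) → [124/3, 152/3, 286/3]
+L2 (α=1/5) → [1258/15, 181/3, 338/3]
→ [84, 60, 113]

at x=1,y=3 over L1,L2,L3,L4:
after L1 α=1: [87, 193, 29]
after L2 α=0: [87, 193, 29]
after L3 α=1/2: [82, 395/2, 153/2]
after L4 α=1/2: [87, 903/4, 223/4]
→ [87, 226, 56]

at x=1,y=2 over L1,L2,L3,L4:
L1 α=2/3: [124/3, 152/3, 286/3]
L2 α=1/5: [1258/15, 181/3, 338/3]
L3 α=1: [29, 11, 187]
L4 α=2/5: [429/5, 85, 969/5]
→ [86, 85, 194]

(0,3) stack=L1,L2,L3,L4; from [0,0,0]:
after L1 α=7/8: [77/4, 7/8, 273/2]
after L2 α=4/5: [2413/20, 7431/40, 1801/10]
after L3 α=2/5: [11159/100, 22853/200, 9163/50]
after L4 α=3/4: [87359/400, 79253/800, 35413/200]
= [218, 99, 177]

query (0,1) [L1,L2,L3,L4,L5] — begin 0,0,0
L1 α=1/2: [103, 159/2, 223/2]
L2 α=1/8: [483/4, 1165/16, 1851/16]
L3 α=1/7: [1473/14, 3503/56, 7425/56]
L4 α=1/4: [5665/56, 22997/224, 32075/224]
L5 α=1/4: [27859/224, 90495/896, 125569/896]
rounded: [124, 101, 140]

(1,1) stack=L1,L2,L3,L4,L5,L6; from [0,0,0]:
L1 α=1/2: [103, 107, 9]
L2 α=2/3: [241/3, 139/3, 245/3]
L3 α=5/6: [638/9, 422/9, 310/9]
L4 α=5/6: [6173/54, 5251/27, 3325/54]
L5 α=6/7: [56393/378, 5425/27, 38641/378]
L6 α=4/5: [271097/1890, 26917/135, 17405/378]
= [143, 199, 46]

at x=0,y=0 over L1,L2,L3,L4,L5,L6:
after L1 α=2/5: [36/5, 428/5, 332/5]
after L2 α=1/3: [772/15, 407/5, 1679/15]
after L3 α=3/4: [4237/60, 2057/20, 907/30]
after L4 α=1/2: [10837/120, 5237/40, 3577/60]
after L5 α=2/7: [14773/168, 6341/56, 1327/12]
after L6 α=1/2: [20149/336, 14181/112, 2515/24]
→ [60, 127, 105]

at x=0,y=2 over L1,L2,L3,L4,L5,L6:
+L1 (α=3/4) → [120, 261/4, 573/4]
+L2 (α=3/7) → [576/7, 648/7, 1236/7]
+L3 (α=1/2) → [1647/14, 1817/14, 2223/14]
+L4 (α=1/2) → [4657/28, 2895/28, 5429/28]
+L5 (α=1/2) → [10873/56, 6507/56, 8229/56]
+L6 (α=2/5) → [42811/280, 27249/280, 50223/280]
= [153, 97, 179]

at x=1,y=1 over L1,L2,L3,L4,L5:
+L1 (α=1/2) → [103, 107, 9]
+L2 (α=2/3) → [241/3, 139/3, 245/3]
+L3 (α=5/6) → [638/9, 422/9, 310/9]
+L4 (α=5/6) → [6173/54, 5251/27, 3325/54]
+L5 (α=6/7) → [56393/378, 5425/27, 38641/378]
rounded: [149, 201, 102]

at x=1,y=2 over L1,L2,L3,L4,L5:
+L1 (α=2/3) → [124/3, 152/3, 286/3]
+L2 (α=1/5) → [1258/15, 181/3, 338/3]
+L3 (α=1) → [29, 11, 187]
+L4 (α=2/5) → [429/5, 85, 969/5]
+L5 (α=2/5) → [2677/25, 95, 5087/25]
→ [107, 95, 203]

query (0,2) [L1,L2,L3,L4,L5,L7] — begin 0,0,0
+L1 (α=3/4) → [120, 261/4, 573/4]
+L2 (α=3/7) → [576/7, 648/7, 1236/7]
+L3 (α=1/2) → [1647/14, 1817/14, 2223/14]
+L4 (α=1/2) → [4657/28, 2895/28, 5429/28]
+L5 (α=1/2) → [10873/56, 6507/56, 8229/56]
+L7 (α=1/6) → [20455/112, 11853/112, 43385/336]
rounded: [183, 106, 129]

(0,3) stack=L1,L2,L3,L4,L5,L7; from [0,0,0]:
L1 α=7/8: [77/4, 7/8, 273/2]
L2 α=4/5: [2413/20, 7431/40, 1801/10]
L3 α=2/5: [11159/100, 22853/200, 9163/50]
L4 α=3/4: [87359/400, 79253/800, 35413/200]
L5 α=1/2: [112959/800, 254453/1600, 53213/400]
L7 α=3/8: [112959/1280, 341813/2560, 62573/640]
rounded: [88, 134, 98]


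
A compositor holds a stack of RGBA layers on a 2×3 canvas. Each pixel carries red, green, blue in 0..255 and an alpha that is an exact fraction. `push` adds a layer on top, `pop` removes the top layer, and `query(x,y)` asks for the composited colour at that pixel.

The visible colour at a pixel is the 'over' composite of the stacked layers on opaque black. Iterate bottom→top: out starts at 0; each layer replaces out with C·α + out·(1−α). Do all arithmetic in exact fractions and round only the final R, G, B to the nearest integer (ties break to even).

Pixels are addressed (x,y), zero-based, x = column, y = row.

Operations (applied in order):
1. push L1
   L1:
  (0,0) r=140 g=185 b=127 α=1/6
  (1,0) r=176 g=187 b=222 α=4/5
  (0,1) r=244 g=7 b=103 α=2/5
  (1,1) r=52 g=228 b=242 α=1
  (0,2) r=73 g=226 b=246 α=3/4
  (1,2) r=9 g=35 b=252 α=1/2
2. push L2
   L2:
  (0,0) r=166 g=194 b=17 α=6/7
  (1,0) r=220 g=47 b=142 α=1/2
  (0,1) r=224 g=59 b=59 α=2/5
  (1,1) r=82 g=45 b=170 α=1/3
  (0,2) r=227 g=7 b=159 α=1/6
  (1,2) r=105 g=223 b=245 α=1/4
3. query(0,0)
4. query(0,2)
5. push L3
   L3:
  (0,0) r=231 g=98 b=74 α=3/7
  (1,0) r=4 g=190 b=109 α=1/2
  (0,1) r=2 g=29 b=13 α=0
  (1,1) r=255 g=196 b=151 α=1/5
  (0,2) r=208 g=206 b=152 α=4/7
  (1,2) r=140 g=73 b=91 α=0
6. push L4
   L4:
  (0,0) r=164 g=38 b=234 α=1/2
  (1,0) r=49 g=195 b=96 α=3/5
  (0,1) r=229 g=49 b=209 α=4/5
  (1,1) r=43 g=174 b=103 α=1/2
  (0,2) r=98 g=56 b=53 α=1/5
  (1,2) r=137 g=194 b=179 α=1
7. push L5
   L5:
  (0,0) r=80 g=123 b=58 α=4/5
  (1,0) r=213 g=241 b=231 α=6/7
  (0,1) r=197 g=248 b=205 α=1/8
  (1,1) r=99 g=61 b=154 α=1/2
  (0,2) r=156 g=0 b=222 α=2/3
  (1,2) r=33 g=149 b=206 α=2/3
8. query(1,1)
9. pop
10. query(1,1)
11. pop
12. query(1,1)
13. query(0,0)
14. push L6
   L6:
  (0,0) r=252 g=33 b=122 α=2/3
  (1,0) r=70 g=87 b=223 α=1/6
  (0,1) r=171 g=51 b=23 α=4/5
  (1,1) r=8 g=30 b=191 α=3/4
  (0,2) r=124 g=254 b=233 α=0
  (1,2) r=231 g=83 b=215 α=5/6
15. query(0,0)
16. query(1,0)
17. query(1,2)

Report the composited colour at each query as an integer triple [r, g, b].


(0,0) stack=L1,L2; from [0,0,0]:
after L1 α=1/6: [70/3, 185/6, 127/6]
after L2 α=6/7: [3058/21, 7169/42, 739/42]
= [146, 171, 18]

query (0,2) [L1,L2] — begin 0,0,0
after L1 α=3/4: [219/4, 339/2, 369/2]
after L2 α=1/6: [2003/24, 1709/12, 721/4]
→ [83, 142, 180]

(1,1) stack=L1,L2,L3,L4,L5; from [0,0,0]:
+L1 (α=1) → [52, 228, 242]
+L2 (α=1/3) → [62, 167, 218]
+L3 (α=1/5) → [503/5, 864/5, 1023/5]
+L4 (α=1/2) → [359/5, 867/5, 769/5]
+L5 (α=1/2) → [427/5, 586/5, 1539/10]
rounded: [85, 117, 154]

(1,1) stack=L1,L2,L3,L4; from [0,0,0]:
+L1 (α=1) → [52, 228, 242]
+L2 (α=1/3) → [62, 167, 218]
+L3 (α=1/5) → [503/5, 864/5, 1023/5]
+L4 (α=1/2) → [359/5, 867/5, 769/5]
= [72, 173, 154]

query (1,1) [L1,L2,L3] — begin 0,0,0
after L1 α=1: [52, 228, 242]
after L2 α=1/3: [62, 167, 218]
after L3 α=1/5: [503/5, 864/5, 1023/5]
= [101, 173, 205]

query (0,0) [L1,L2,L3] — begin 0,0,0
L1 α=1/6: [70/3, 185/6, 127/6]
L2 α=6/7: [3058/21, 7169/42, 739/42]
L3 α=3/7: [26785/147, 20512/147, 6140/147]
= [182, 140, 42]

at x=0,y=0 over L1,L2,L3,L6:
+L1 (α=1/6) → [70/3, 185/6, 127/6]
+L2 (α=6/7) → [3058/21, 7169/42, 739/42]
+L3 (α=3/7) → [26785/147, 20512/147, 6140/147]
+L6 (α=2/3) → [100873/441, 30214/441, 42008/441]
→ [229, 69, 95]

query (1,0) [L1,L2,L3,L6] — begin 0,0,0
after L1 α=4/5: [704/5, 748/5, 888/5]
after L2 α=1/2: [902/5, 983/10, 799/5]
after L3 α=1/2: [461/5, 2883/20, 672/5]
after L6 α=1/6: [177/2, 1077/8, 895/6]
= [88, 135, 149]

at x=1,y=2 over L1,L2,L3,L6:
+L1 (α=1/2) → [9/2, 35/2, 126]
+L2 (α=1/4) → [237/8, 551/8, 623/4]
+L3 (α=0) → [237/8, 551/8, 623/4]
+L6 (α=5/6) → [3159/16, 3871/48, 1641/8]
= [197, 81, 205]


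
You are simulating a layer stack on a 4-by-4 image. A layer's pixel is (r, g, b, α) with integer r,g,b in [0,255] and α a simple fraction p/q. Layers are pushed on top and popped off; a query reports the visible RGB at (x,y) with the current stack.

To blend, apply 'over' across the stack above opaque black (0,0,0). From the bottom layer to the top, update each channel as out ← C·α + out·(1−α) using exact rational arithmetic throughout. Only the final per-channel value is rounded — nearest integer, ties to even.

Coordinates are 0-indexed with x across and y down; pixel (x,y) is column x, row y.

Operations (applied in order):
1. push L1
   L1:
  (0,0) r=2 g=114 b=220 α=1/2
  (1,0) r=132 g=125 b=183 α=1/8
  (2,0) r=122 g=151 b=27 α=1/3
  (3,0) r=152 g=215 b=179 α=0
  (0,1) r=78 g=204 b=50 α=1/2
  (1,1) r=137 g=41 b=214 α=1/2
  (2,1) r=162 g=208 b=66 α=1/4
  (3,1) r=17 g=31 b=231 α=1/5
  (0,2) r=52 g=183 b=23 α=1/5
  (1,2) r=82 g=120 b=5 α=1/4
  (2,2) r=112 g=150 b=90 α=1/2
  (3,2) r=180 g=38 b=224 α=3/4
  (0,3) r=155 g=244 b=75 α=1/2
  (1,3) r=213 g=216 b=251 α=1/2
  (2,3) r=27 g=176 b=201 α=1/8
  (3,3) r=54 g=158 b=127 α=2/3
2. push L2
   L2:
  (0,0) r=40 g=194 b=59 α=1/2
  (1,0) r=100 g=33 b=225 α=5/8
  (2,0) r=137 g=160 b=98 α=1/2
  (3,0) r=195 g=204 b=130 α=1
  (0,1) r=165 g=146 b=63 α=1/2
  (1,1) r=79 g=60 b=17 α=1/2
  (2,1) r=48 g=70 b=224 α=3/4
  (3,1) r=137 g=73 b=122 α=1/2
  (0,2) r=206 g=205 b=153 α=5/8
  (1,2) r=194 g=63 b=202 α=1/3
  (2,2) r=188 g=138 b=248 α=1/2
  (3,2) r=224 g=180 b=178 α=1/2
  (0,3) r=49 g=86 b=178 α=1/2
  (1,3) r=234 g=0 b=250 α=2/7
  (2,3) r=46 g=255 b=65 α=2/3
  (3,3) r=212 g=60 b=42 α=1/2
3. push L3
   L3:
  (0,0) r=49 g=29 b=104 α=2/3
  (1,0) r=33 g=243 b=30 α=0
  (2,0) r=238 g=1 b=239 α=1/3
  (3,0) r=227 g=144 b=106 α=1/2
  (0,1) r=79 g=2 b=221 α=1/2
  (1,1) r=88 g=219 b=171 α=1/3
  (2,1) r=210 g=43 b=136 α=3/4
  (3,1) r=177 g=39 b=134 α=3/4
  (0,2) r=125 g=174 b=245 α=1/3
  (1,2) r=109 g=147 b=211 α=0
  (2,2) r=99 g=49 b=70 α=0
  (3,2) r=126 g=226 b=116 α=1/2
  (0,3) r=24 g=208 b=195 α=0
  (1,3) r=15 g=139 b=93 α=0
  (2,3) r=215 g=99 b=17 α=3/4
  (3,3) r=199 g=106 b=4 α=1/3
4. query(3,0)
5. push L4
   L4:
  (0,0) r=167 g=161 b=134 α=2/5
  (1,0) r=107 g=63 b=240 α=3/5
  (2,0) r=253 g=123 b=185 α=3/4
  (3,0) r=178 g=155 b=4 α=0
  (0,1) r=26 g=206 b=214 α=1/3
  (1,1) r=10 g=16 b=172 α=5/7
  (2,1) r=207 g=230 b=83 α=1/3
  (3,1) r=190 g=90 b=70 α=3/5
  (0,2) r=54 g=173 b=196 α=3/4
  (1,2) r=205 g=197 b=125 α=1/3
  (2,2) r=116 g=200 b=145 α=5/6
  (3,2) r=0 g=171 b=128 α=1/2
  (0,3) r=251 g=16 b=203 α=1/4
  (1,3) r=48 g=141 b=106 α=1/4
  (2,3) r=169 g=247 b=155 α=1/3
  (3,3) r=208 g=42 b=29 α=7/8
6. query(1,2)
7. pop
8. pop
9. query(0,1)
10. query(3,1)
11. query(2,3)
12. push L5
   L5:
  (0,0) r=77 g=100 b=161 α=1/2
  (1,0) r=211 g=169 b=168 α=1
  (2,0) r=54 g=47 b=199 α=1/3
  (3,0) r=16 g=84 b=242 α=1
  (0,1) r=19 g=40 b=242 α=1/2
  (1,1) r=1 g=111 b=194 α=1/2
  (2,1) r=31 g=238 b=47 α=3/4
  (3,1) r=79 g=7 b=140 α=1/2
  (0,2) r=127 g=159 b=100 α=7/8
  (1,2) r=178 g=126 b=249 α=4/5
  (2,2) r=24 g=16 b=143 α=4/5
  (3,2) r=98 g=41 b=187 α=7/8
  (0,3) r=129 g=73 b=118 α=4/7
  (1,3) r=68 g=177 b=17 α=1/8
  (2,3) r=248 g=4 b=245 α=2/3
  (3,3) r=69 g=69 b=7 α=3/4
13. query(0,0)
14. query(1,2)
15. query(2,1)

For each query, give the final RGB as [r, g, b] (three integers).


query (3,0) [L1,L2,L3] — begin 0,0,0
+L1 (α=0) → [0, 0, 0]
+L2 (α=1) → [195, 204, 130]
+L3 (α=1/2) → [211, 174, 118]
= [211, 174, 118]

query (1,2) [L1,L2,L3,L4] — begin 0,0,0
L1 α=1/4: [41/2, 30, 5/4]
L2 α=1/3: [235/3, 41, 409/6]
L3 α=0: [235/3, 41, 409/6]
L4 α=1/3: [1085/9, 93, 784/9]
→ [121, 93, 87]

(0,1) stack=L1,L2; from [0,0,0]:
after L1 α=1/2: [39, 102, 25]
after L2 α=1/2: [102, 124, 44]
rounded: [102, 124, 44]

at x=3,y=1 over L1,L2:
+L1 (α=1/5) → [17/5, 31/5, 231/5]
+L2 (α=1/2) → [351/5, 198/5, 841/10]
rounded: [70, 40, 84]

(2,3) stack=L1,L2; from [0,0,0]:
+L1 (α=1/8) → [27/8, 22, 201/8]
+L2 (α=2/3) → [763/24, 532/3, 1241/24]
= [32, 177, 52]

query (0,0) [L1,L2,L5] — begin 0,0,0
after L1 α=1/2: [1, 57, 110]
after L2 α=1/2: [41/2, 251/2, 169/2]
after L5 α=1/2: [195/4, 451/4, 491/4]
→ [49, 113, 123]

query (1,2) [L1,L2,L5] — begin 0,0,0
+L1 (α=1/4) → [41/2, 30, 5/4]
+L2 (α=1/3) → [235/3, 41, 409/6]
+L5 (α=4/5) → [2371/15, 109, 1277/6]
= [158, 109, 213]

at x=2,y=1 over L1,L2,L5:
L1 α=1/4: [81/2, 52, 33/2]
L2 α=3/4: [369/8, 131/2, 1377/8]
L5 α=3/4: [1113/32, 1559/8, 2505/32]
→ [35, 195, 78]


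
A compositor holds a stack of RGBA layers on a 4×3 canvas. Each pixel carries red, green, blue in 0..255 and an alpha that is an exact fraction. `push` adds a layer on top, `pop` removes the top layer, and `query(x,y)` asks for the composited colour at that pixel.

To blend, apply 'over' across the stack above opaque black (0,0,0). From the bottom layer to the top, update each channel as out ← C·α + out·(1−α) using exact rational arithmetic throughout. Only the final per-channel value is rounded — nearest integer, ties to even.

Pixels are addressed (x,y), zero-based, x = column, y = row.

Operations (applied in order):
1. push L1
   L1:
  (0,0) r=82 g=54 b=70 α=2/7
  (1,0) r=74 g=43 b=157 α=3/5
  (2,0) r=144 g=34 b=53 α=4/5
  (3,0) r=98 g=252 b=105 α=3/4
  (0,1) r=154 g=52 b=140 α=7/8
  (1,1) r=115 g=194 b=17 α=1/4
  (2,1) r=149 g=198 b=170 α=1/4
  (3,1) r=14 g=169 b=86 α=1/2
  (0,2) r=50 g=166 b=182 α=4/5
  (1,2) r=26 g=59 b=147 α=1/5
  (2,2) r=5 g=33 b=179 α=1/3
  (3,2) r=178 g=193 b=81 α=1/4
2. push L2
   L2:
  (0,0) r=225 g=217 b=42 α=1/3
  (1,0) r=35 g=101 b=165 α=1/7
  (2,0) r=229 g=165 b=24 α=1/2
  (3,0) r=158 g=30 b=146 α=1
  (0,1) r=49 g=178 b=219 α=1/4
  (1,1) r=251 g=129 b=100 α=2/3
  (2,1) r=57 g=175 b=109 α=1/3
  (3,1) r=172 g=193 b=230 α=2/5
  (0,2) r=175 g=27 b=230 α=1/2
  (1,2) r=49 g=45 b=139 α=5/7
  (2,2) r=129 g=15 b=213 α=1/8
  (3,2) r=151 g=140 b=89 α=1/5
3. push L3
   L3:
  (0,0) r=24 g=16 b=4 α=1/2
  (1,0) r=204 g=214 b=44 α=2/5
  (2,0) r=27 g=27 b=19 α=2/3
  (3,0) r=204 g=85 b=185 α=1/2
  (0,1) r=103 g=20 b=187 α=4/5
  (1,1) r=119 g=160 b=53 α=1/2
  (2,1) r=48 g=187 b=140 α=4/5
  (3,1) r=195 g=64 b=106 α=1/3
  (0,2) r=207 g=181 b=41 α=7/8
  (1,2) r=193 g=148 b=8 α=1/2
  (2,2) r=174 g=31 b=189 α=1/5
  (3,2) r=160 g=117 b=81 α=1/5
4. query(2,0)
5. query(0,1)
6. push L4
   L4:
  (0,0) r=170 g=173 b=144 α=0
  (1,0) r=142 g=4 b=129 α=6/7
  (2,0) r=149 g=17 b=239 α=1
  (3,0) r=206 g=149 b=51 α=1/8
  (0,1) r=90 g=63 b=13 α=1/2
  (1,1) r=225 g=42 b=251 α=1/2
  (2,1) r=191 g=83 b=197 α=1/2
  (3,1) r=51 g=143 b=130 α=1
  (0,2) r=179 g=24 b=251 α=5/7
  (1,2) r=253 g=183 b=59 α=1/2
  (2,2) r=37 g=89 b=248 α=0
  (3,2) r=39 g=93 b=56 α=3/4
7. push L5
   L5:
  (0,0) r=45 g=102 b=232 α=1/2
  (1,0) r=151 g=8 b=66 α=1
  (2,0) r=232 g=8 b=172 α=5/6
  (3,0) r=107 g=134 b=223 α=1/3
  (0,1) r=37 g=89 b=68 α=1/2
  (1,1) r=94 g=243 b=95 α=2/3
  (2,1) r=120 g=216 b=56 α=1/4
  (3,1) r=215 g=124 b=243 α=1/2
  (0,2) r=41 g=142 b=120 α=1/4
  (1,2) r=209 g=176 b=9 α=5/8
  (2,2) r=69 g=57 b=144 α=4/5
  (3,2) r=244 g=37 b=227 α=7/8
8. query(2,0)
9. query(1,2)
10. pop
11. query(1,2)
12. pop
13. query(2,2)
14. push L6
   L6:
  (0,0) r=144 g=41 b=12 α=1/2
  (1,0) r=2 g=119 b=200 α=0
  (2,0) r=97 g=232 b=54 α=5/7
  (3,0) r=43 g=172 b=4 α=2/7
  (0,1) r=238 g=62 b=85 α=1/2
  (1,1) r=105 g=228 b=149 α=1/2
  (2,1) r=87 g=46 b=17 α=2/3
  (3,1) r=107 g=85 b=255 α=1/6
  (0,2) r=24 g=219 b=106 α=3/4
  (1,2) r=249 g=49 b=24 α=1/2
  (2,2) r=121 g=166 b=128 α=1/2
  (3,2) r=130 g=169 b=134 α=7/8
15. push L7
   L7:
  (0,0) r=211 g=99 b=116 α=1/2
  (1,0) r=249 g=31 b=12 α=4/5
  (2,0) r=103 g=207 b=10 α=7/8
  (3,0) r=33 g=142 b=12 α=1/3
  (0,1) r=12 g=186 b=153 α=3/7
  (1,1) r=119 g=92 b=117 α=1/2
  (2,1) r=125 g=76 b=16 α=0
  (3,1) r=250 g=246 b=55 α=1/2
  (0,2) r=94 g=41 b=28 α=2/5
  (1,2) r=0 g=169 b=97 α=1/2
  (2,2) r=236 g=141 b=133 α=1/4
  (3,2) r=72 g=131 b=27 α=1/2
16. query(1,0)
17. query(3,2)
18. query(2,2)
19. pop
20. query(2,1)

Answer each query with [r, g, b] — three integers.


query (2,0) [L1,L2,L3] — begin 0,0,0
+L1 (α=4/5) → [576/5, 136/5, 212/5]
+L2 (α=1/2) → [1721/10, 961/10, 166/5]
+L3 (α=2/3) → [2261/30, 1501/30, 356/15]
→ [75, 50, 24]

query (0,1) [L1,L2,L3] — begin 0,0,0
L1 α=7/8: [539/4, 91/2, 245/2]
L2 α=1/4: [1813/16, 629/8, 1173/8]
L3 α=4/5: [1681/16, 1269/40, 7157/40]
rounded: [105, 32, 179]

query (2,0) [L1,L2,L3,L4,L5] — begin 0,0,0
L1 α=4/5: [576/5, 136/5, 212/5]
L2 α=1/2: [1721/10, 961/10, 166/5]
L3 α=2/3: [2261/30, 1501/30, 356/15]
L4 α=1: [149, 17, 239]
L5 α=5/6: [1309/6, 19/2, 1099/6]
→ [218, 10, 183]

at x=1,y=2 over L1,L2,L3,L4,L5:
+L1 (α=1/5) → [26/5, 59/5, 147/5]
+L2 (α=5/7) → [1277/35, 1243/35, 3769/35]
+L3 (α=1/2) → [4016/35, 6423/70, 4049/70]
+L4 (α=1/2) → [12871/70, 19233/140, 8179/140]
+L5 (α=5/8) → [111763/560, 180899/1120, 30837/1120]
rounded: [200, 162, 28]

(1,2) stack=L1,L2,L3,L4; from [0,0,0]:
L1 α=1/5: [26/5, 59/5, 147/5]
L2 α=5/7: [1277/35, 1243/35, 3769/35]
L3 α=1/2: [4016/35, 6423/70, 4049/70]
L4 α=1/2: [12871/70, 19233/140, 8179/140]
rounded: [184, 137, 58]

query (2,2) [L1,L2,L3] — begin 0,0,0
after L1 α=1/3: [5/3, 11, 179/3]
after L2 α=1/8: [211/12, 23/2, 473/6]
after L3 α=1/5: [733/15, 77/5, 1513/15]
→ [49, 15, 101]

at x=1,y=0 over L1,L2,L3,L6,L7:
+L1 (α=3/5) → [222/5, 129/5, 471/5]
+L2 (α=1/7) → [1507/35, 1279/35, 3651/35]
+L3 (α=2/5) → [18801/175, 18817/175, 14033/175]
+L6 (α=0) → [18801/175, 18817/175, 14033/175]
+L7 (α=4/5) → [193101/875, 40517/875, 22433/875]
rounded: [221, 46, 26]

at x=3,y=2 over L1,L2,L3,L6,L7:
after L1 α=1/4: [89/2, 193/4, 81/4]
after L2 α=1/5: [329/5, 333/5, 34]
after L3 α=1/5: [2116/25, 1917/25, 217/5]
after L6 α=7/8: [12433/100, 7873/50, 4907/40]
after L7 α=1/2: [19633/200, 14423/100, 5987/80]
→ [98, 144, 75]

(2,2) stack=L1,L2,L3,L6,L7; from [0,0,0]:
after L1 α=1/3: [5/3, 11, 179/3]
after L2 α=1/8: [211/12, 23/2, 473/6]
after L3 α=1/5: [733/15, 77/5, 1513/15]
after L6 α=1/2: [1274/15, 907/10, 3433/30]
after L7 α=1/4: [1227/10, 4131/40, 4763/40]
rounded: [123, 103, 119]

(2,1) stack=L1,L2,L3,L6; from [0,0,0]:
after L1 α=1/4: [149/4, 99/2, 85/2]
after L2 α=1/3: [263/6, 274/3, 194/3]
after L3 α=4/5: [283/6, 2518/15, 1874/15]
after L6 α=2/3: [1327/18, 3898/45, 2384/45]
rounded: [74, 87, 53]


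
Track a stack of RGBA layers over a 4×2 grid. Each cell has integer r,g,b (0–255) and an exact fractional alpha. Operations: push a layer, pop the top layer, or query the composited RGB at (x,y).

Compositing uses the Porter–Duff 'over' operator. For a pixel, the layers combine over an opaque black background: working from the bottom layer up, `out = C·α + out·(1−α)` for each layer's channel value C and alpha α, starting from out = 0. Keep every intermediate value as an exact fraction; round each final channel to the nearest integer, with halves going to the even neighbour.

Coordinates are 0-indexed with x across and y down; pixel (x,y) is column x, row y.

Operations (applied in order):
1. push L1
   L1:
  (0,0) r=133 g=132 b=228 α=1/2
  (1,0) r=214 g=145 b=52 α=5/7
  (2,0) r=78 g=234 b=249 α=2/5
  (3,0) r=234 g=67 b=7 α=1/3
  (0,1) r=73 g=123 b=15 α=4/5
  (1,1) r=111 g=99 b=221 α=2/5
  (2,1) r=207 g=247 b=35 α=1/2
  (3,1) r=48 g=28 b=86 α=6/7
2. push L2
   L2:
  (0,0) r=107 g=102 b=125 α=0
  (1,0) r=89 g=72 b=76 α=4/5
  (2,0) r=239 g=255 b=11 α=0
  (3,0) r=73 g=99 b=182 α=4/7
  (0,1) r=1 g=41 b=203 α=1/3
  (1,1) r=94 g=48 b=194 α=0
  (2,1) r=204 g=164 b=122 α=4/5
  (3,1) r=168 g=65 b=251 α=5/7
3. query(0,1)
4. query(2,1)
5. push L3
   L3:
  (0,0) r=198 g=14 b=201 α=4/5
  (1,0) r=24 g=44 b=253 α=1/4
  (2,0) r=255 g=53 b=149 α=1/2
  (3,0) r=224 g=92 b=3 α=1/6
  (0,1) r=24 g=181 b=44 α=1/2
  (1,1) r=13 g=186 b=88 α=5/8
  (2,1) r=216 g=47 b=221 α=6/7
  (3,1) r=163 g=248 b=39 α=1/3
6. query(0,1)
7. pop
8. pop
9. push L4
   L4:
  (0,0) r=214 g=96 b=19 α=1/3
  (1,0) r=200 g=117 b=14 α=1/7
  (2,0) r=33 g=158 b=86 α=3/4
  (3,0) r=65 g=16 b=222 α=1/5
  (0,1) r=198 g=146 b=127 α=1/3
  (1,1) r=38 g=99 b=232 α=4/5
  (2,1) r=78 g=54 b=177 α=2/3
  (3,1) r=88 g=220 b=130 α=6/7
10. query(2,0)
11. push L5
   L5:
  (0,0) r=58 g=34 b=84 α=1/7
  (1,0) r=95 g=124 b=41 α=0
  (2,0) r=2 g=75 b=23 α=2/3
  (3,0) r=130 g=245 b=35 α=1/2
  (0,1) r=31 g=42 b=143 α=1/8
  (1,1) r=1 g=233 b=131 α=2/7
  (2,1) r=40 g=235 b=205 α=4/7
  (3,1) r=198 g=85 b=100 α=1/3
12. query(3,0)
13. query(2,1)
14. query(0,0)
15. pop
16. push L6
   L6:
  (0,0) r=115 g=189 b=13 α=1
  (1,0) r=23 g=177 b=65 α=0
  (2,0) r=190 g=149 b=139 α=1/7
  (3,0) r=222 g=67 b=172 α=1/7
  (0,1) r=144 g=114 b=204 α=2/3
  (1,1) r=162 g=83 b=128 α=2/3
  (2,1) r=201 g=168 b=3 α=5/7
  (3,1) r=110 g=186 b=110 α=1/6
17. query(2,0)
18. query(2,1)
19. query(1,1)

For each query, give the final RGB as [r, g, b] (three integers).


at x=0,y=1 over L1,L2:
after L1 α=4/5: [292/5, 492/5, 12]
after L2 α=1/3: [589/15, 1189/15, 227/3]
= [39, 79, 76]

(2,1) stack=L1,L2; from [0,0,0]:
after L1 α=1/2: [207/2, 247/2, 35/2]
after L2 α=4/5: [1839/10, 1559/10, 1011/10]
= [184, 156, 101]

(0,1) stack=L1,L2,L3; from [0,0,0]:
L1 α=4/5: [292/5, 492/5, 12]
L2 α=1/3: [589/15, 1189/15, 227/3]
L3 α=1/2: [949/30, 1952/15, 359/6]
= [32, 130, 60]

at x=2,y=0 over L1,L4:
after L1 α=2/5: [156/5, 468/5, 498/5]
after L4 α=3/4: [651/20, 1419/10, 447/5]
rounded: [33, 142, 89]

at x=3,y=0 over L1,L4,L5:
L1 α=1/3: [78, 67/3, 7/3]
L4 α=1/5: [377/5, 316/15, 694/15]
L5 α=1/2: [1027/10, 3991/30, 1219/30]
= [103, 133, 41]

(2,1) stack=L1,L4,L5; from [0,0,0]:
+L1 (α=1/2) → [207/2, 247/2, 35/2]
+L4 (α=2/3) → [173/2, 463/6, 743/6]
+L5 (α=4/7) → [839/14, 2343/14, 2383/14]
= [60, 167, 170]

query (0,0) [L1,L4,L5] — begin 0,0,0
L1 α=1/2: [133/2, 66, 114]
L4 α=1/3: [347/3, 76, 247/3]
L5 α=1/7: [752/7, 70, 578/7]
→ [107, 70, 83]

(2,0) stack=L1,L4,L6; from [0,0,0]:
L1 α=2/5: [156/5, 468/5, 498/5]
L4 α=3/4: [651/20, 1419/10, 447/5]
L6 α=1/7: [3853/70, 5002/35, 3377/35]
rounded: [55, 143, 96]

query (2,1) [L1,L4,L6] — begin 0,0,0
after L1 α=1/2: [207/2, 247/2, 35/2]
after L4 α=2/3: [173/2, 463/6, 743/6]
after L6 α=5/7: [1178/7, 2983/21, 788/21]
= [168, 142, 38]

query (1,1) [L1,L4,L6] — begin 0,0,0
+L1 (α=2/5) → [222/5, 198/5, 442/5]
+L4 (α=4/5) → [982/25, 2178/25, 5082/25]
+L6 (α=2/3) → [9082/75, 6328/75, 11482/75]
= [121, 84, 153]


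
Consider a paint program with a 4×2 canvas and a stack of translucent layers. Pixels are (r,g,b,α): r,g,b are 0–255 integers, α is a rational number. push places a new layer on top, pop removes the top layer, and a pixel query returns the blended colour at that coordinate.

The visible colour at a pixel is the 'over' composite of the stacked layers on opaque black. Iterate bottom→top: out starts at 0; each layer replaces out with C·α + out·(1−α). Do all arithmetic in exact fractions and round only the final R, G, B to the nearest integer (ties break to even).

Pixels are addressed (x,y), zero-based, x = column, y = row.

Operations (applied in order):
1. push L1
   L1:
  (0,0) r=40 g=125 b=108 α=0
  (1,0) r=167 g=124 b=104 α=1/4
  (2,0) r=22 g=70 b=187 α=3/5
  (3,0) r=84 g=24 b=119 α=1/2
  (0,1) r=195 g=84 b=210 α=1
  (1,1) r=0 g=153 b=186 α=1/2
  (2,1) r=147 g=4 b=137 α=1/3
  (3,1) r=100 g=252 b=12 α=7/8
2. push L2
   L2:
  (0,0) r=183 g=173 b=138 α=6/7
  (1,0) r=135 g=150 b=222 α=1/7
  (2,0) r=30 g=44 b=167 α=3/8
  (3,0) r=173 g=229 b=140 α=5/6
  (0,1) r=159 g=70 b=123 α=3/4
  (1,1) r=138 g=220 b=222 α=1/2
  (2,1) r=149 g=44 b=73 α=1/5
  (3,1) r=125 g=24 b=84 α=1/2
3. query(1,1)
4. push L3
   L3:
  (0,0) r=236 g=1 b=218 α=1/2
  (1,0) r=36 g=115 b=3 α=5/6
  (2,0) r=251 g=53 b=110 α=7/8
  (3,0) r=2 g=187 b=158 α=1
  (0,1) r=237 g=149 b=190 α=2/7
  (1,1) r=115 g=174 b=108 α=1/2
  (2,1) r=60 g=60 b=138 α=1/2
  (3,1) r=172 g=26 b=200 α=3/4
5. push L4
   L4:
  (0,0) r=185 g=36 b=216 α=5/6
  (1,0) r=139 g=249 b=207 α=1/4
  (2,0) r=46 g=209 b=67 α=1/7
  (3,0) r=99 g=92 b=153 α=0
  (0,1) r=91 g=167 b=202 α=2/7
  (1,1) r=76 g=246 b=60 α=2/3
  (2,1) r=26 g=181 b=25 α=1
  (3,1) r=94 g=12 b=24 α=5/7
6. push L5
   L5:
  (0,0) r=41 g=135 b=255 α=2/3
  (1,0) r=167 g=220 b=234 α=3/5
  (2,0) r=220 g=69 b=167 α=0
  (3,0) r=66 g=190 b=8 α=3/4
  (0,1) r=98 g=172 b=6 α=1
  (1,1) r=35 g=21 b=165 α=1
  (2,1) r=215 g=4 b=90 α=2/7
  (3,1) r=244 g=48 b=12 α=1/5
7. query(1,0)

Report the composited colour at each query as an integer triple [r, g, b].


at x=1,y=1 over L1,L2:
after L1 α=1/2: [0, 153/2, 93]
after L2 α=1/2: [69, 593/4, 315/2]
rounded: [69, 148, 158]

(1,0) stack=L1,L2,L3,L4,L5; from [0,0,0]:
L1 α=1/4: [167/4, 31, 26]
L2 α=1/7: [771/14, 48, 54]
L3 α=5/6: [1097/28, 623/6, 23/2]
L4 α=1/4: [7183/112, 1121/8, 483/8]
L5 α=3/5: [35239/280, 3761/20, 3291/20]
rounded: [126, 188, 165]


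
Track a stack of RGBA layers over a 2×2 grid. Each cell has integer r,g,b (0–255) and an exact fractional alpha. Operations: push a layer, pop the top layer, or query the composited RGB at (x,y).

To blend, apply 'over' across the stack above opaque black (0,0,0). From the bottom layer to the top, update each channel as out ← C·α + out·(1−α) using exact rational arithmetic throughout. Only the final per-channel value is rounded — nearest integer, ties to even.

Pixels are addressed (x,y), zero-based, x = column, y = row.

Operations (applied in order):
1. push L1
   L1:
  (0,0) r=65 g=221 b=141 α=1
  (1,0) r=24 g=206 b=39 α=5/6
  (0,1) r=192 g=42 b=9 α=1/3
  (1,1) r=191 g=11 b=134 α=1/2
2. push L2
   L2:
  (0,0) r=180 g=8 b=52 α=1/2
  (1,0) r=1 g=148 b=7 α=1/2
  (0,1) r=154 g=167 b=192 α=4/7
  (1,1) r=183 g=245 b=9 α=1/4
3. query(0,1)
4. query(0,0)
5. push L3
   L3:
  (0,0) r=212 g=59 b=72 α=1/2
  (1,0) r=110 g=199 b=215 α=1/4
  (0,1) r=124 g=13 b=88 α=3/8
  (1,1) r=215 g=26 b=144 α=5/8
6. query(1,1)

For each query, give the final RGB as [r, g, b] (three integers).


query (0,1) [L1,L2] — begin 0,0,0
+L1 (α=1/3) → [64, 14, 3]
+L2 (α=4/7) → [808/7, 710/7, 111]
→ [115, 101, 111]

at x=0,y=0 over L1,L2:
+L1 (α=1) → [65, 221, 141]
+L2 (α=1/2) → [245/2, 229/2, 193/2]
→ [122, 114, 96]

query (1,1) [L1,L2,L3] — begin 0,0,0
+L1 (α=1/2) → [191/2, 11/2, 67]
+L2 (α=1/4) → [939/8, 523/8, 105/2]
+L3 (α=5/8) → [11417/64, 2609/64, 1755/16]
rounded: [178, 41, 110]


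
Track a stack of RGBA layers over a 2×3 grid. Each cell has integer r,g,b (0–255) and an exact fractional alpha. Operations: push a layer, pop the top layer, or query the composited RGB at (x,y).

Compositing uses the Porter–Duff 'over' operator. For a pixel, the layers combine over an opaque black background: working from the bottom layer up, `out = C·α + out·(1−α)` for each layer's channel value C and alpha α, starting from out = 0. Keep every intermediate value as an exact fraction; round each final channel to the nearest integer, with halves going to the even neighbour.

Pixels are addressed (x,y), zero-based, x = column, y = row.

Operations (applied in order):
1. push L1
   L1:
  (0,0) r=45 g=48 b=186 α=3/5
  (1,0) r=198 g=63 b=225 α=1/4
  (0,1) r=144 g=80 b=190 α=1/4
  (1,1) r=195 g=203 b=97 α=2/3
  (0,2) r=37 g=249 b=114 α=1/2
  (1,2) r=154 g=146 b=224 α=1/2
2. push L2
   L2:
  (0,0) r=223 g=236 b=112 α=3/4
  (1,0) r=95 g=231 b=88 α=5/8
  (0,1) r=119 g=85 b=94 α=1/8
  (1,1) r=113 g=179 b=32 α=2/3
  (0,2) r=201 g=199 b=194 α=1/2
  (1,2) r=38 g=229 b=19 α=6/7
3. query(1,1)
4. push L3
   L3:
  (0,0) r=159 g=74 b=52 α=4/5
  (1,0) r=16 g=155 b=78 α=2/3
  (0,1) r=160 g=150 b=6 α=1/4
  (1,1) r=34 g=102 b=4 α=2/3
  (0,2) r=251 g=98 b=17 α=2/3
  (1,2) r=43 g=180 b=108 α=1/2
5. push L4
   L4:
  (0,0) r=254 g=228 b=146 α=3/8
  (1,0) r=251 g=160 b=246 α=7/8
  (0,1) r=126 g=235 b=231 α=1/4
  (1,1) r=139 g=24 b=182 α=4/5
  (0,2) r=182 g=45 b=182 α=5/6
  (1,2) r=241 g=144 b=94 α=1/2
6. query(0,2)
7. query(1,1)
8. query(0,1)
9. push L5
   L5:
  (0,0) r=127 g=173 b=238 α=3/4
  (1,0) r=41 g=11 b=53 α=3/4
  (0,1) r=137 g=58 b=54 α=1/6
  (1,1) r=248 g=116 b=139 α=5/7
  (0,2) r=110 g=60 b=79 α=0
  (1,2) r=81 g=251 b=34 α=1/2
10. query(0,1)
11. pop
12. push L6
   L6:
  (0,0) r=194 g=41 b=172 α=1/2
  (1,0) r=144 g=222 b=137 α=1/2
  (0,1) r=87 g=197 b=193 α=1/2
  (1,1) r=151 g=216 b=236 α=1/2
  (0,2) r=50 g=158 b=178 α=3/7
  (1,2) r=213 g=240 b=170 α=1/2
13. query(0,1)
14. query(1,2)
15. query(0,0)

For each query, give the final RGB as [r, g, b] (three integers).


at x=1,y=1 over L1,L2:
after L1 α=2/3: [130, 406/3, 194/3]
after L2 α=2/3: [356/3, 1480/9, 386/9]
rounded: [119, 164, 43]

(0,2) stack=L1,L2,L3,L4; from [0,0,0]:
after L1 α=1/2: [37/2, 249/2, 57]
after L2 α=1/2: [439/4, 647/4, 251/2]
after L3 α=2/3: [2447/12, 477/4, 319/6]
after L4 α=5/6: [13367/72, 459/8, 5779/36]
→ [186, 57, 161]

query (1,1) [L1,L2,L3,L4] — begin 0,0,0
after L1 α=2/3: [130, 406/3, 194/3]
after L2 α=2/3: [356/3, 1480/9, 386/9]
after L3 α=2/3: [560/9, 3316/27, 458/27]
after L4 α=4/5: [5564/45, 5908/135, 20114/135]
= [124, 44, 149]

at x=0,y=1 over L1,L2,L3,L4:
+L1 (α=1/4) → [36, 20, 95/2]
+L2 (α=1/8) → [371/8, 225/8, 853/16]
+L3 (α=1/4) → [2393/32, 1875/32, 2655/64]
+L4 (α=1/4) → [11211/128, 13145/128, 22749/256]
= [88, 103, 89]

at x=0,y=1 over L1,L2,L3,L4,L5:
+L1 (α=1/4) → [36, 20, 95/2]
+L2 (α=1/8) → [371/8, 225/8, 853/16]
+L3 (α=1/4) → [2393/32, 1875/32, 2655/64]
+L4 (α=1/4) → [11211/128, 13145/128, 22749/256]
+L5 (α=1/6) → [73591/768, 24383/256, 42523/512]
= [96, 95, 83]

at x=0,y=1 over L1,L2,L3,L4,L6:
+L1 (α=1/4) → [36, 20, 95/2]
+L2 (α=1/8) → [371/8, 225/8, 853/16]
+L3 (α=1/4) → [2393/32, 1875/32, 2655/64]
+L4 (α=1/4) → [11211/128, 13145/128, 22749/256]
+L6 (α=1/2) → [22347/256, 38361/256, 72157/512]
rounded: [87, 150, 141]

(1,2) stack=L1,L2,L3,L4,L6; from [0,0,0]:
L1 α=1/2: [77, 73, 112]
L2 α=6/7: [305/7, 1447/7, 226/7]
L3 α=1/2: [303/7, 2707/14, 491/7]
L4 α=1/2: [995/7, 4723/28, 1149/14]
L6 α=1/2: [1243/7, 11443/56, 3529/28]
= [178, 204, 126]

(0,0) stack=L1,L2,L3,L4,L6; from [0,0,0]:
+L1 (α=3/5) → [27, 144/5, 558/5]
+L2 (α=3/4) → [174, 921/5, 1119/10]
+L3 (α=4/5) → [162, 2401/25, 3199/50]
+L4 (α=3/8) → [393/2, 5821/40, 7579/80]
+L6 (α=1/2) → [781/4, 7461/80, 21339/160]
= [195, 93, 133]


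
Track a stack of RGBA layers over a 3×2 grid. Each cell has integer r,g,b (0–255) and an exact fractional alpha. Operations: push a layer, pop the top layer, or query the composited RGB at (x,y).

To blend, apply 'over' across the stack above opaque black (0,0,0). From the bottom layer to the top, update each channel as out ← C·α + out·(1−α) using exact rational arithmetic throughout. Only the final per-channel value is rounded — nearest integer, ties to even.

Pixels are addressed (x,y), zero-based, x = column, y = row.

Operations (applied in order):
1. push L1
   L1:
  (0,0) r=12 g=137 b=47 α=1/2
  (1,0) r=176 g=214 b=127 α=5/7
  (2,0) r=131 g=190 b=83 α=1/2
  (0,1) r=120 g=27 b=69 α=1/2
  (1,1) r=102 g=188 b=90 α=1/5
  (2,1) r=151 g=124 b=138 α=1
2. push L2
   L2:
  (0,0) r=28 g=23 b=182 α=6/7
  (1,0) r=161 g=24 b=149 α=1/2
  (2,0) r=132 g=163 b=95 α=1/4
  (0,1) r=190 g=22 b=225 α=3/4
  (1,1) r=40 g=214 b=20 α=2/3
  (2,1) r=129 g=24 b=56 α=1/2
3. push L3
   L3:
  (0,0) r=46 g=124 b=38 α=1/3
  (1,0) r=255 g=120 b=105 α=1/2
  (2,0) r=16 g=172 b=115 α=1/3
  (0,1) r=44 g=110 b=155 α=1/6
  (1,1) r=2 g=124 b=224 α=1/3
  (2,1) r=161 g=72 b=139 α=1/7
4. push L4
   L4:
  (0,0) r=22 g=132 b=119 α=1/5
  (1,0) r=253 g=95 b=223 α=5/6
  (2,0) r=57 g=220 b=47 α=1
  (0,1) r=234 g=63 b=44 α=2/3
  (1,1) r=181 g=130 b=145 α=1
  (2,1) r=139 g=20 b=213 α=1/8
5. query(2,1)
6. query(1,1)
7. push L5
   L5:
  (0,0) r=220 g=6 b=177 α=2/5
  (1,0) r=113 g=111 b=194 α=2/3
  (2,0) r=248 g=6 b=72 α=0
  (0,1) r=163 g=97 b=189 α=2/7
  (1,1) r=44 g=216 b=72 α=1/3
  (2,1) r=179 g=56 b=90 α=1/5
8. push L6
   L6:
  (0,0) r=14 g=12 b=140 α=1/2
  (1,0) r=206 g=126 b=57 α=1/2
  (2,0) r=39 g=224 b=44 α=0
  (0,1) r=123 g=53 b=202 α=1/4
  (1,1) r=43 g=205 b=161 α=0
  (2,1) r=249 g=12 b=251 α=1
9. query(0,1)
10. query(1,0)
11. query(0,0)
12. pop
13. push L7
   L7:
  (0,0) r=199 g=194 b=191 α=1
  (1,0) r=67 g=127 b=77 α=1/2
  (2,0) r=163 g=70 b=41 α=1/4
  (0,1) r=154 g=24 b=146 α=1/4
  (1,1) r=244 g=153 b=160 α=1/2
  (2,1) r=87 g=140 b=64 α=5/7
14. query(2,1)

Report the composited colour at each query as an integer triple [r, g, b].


at x=2,y=1 over L1,L2,L3,L4:
+L1 (α=1) → [151, 124, 138]
+L2 (α=1/2) → [140, 74, 97]
+L3 (α=1/7) → [143, 516/7, 103]
+L4 (α=1/8) → [285/2, 67, 467/4]
= [142, 67, 117]

query (1,1) [L1,L2,L3,L4] — begin 0,0,0
after L1 α=1/5: [102/5, 188/5, 18]
after L2 α=2/3: [502/15, 776/5, 58/3]
after L3 α=1/3: [1034/45, 724/5, 788/9]
after L4 α=1: [181, 130, 145]
= [181, 130, 145]

query (0,1) [L1,L2,L3,L4,L5,L6] — begin 0,0,0
after L1 α=1/2: [60, 27/2, 69/2]
after L2 α=3/4: [315/2, 159/8, 1419/8]
after L3 α=1/6: [1663/12, 1675/48, 8335/48]
after L4 α=2/3: [7279/36, 7723/144, 12559/144]
after L5 α=2/7: [48131/252, 66551/1008, 117227/1008]
after L6 α=1/4: [58463/336, 84359/1344, 185099/1344]
= [174, 63, 138]

query (1,0) [L1,L2,L3,L4,L5,L6] — begin 0,0,0
after L1 α=5/7: [880/7, 1070/7, 635/7]
after L2 α=1/2: [2007/14, 619/7, 839/7]
after L3 α=1/2: [5577/28, 1459/14, 787/7]
after L4 α=5/6: [40997/168, 2703/28, 1432/7]
after L5 α=2/3: [78965/504, 2973/28, 4148/21]
after L6 α=1/2: [182789/1008, 6501/56, 5345/42]
rounded: [181, 116, 127]

at x=0,y=0 over L1,L2,L3,L4,L5,L6:
+L1 (α=1/2) → [6, 137/2, 47/2]
+L2 (α=6/7) → [174/7, 59/2, 2231/14]
+L3 (α=1/3) → [670/21, 61, 2497/21]
+L4 (α=1/5) → [3142/105, 376/5, 12487/105]
+L5 (α=2/5) → [18542/175, 1188/25, 24877/175]
+L6 (α=1/2) → [10496/175, 744/25, 49377/350]
= [60, 30, 141]

at x=2,y=1 over L1,L2,L3,L4,L5,L7:
L1 α=1: [151, 124, 138]
L2 α=1/2: [140, 74, 97]
L3 α=1/7: [143, 516/7, 103]
L4 α=1/8: [285/2, 67, 467/4]
L5 α=1/5: [749/5, 324/5, 557/5]
L7 α=5/7: [3673/35, 4148/35, 2714/35]
= [105, 119, 78]
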